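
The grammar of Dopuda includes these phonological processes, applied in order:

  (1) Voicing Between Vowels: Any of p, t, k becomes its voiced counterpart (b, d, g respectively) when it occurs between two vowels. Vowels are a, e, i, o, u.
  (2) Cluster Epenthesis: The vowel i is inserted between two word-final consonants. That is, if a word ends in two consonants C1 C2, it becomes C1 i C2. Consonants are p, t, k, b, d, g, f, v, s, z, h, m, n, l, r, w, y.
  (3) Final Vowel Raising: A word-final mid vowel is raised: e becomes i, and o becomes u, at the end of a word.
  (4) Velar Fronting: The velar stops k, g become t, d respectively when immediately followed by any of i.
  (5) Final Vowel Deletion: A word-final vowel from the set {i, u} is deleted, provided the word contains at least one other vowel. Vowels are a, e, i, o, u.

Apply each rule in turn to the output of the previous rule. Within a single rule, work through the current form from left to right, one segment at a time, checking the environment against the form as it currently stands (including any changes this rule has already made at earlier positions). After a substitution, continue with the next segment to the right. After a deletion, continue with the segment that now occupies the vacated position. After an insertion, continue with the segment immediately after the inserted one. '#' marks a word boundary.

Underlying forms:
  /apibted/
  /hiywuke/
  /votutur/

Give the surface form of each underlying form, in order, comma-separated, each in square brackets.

/apibted/:
  (1) Voicing Between Vowels: [apibted] → [abibted]
  (2) Cluster Epenthesis: no change — [abibted]
  (3) Final Vowel Raising: no change — [abibted]
  (4) Velar Fronting: no change — [abibted]
  (5) Final Vowel Deletion: no change — [abibted]
/hiywuke/:
  (1) Voicing Between Vowels: [hiywuke] → [hiywuge]
  (2) Cluster Epenthesis: no change — [hiywuge]
  (3) Final Vowel Raising: [hiywuge] → [hiywugi]
  (4) Velar Fronting: [hiywugi] → [hiywudi]
  (5) Final Vowel Deletion: [hiywudi] → [hiywud]
/votutur/:
  (1) Voicing Between Vowels: [votutur] → [vodudur]
  (2) Cluster Epenthesis: no change — [vodudur]
  (3) Final Vowel Raising: no change — [vodudur]
  (4) Velar Fronting: no change — [vodudur]
  (5) Final Vowel Deletion: no change — [vodudur]

[abibted], [hiywud], [vodudur]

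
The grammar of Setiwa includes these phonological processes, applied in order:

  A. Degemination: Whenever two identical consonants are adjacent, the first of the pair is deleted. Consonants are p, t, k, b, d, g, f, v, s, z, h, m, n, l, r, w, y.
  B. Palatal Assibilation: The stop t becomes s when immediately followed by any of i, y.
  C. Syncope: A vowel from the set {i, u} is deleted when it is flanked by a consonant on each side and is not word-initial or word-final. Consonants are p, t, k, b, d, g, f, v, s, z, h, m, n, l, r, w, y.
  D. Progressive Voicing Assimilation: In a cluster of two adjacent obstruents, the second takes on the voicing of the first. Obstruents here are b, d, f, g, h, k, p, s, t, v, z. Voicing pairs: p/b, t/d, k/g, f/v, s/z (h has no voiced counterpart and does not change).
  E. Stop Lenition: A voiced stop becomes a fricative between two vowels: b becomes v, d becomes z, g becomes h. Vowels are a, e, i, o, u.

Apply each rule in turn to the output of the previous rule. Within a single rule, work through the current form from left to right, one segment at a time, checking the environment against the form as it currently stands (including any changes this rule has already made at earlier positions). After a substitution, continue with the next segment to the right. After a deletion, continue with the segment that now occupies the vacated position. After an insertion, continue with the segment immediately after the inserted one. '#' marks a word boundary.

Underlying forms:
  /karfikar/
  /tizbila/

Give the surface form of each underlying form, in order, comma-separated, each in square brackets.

[karfkar], [sspla]

/karfikar/:
  A Degemination: no change — [karfikar]
  B Palatal Assibilation: no change — [karfikar]
  C Syncope: [karfikar] → [karfkar]
  D Progressive Voicing Assimilation: no change — [karfkar]
  E Stop Lenition: no change — [karfkar]
/tizbila/:
  A Degemination: no change — [tizbila]
  B Palatal Assibilation: [tizbila] → [sizbila]
  C Syncope: [sizbila] → [szbla]
  D Progressive Voicing Assimilation: [szbla] → [sspla]
  E Stop Lenition: no change — [sspla]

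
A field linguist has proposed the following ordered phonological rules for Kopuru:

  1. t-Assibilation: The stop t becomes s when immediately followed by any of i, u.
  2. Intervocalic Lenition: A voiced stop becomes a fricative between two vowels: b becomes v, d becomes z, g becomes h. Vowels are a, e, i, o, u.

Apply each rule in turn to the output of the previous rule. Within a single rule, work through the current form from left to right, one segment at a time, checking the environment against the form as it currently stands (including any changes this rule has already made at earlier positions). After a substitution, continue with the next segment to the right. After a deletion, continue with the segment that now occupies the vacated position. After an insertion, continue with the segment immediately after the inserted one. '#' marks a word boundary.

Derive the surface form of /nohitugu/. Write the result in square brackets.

1 t-Assibilation: [nohitugu] → [nohisugu]
2 Intervocalic Lenition: [nohisugu] → [nohisuhu]

[nohisuhu]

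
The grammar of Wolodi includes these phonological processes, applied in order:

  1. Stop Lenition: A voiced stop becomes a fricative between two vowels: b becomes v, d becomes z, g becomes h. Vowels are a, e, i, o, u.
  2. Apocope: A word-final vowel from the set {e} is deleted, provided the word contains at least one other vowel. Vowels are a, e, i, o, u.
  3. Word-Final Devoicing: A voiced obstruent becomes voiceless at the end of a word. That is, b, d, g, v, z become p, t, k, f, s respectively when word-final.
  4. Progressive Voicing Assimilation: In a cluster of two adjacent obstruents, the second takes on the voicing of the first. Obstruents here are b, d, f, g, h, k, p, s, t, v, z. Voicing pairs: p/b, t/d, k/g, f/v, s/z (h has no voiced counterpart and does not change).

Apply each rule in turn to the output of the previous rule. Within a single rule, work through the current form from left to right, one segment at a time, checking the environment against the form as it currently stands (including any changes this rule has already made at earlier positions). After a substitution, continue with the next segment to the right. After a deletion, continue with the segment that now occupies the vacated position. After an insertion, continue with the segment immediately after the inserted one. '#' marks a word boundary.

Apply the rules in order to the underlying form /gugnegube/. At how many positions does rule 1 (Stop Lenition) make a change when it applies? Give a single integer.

1 Stop Lenition: [gugnegube] → [gugnehuve]
2 Apocope: [gugnehuve] → [gugnehuv]
3 Word-Final Devoicing: [gugnehuv] → [gugnehuf]
4 Progressive Voicing Assimilation: no change — [gugnehuf]
Rule 1 changed 2 position(s).

2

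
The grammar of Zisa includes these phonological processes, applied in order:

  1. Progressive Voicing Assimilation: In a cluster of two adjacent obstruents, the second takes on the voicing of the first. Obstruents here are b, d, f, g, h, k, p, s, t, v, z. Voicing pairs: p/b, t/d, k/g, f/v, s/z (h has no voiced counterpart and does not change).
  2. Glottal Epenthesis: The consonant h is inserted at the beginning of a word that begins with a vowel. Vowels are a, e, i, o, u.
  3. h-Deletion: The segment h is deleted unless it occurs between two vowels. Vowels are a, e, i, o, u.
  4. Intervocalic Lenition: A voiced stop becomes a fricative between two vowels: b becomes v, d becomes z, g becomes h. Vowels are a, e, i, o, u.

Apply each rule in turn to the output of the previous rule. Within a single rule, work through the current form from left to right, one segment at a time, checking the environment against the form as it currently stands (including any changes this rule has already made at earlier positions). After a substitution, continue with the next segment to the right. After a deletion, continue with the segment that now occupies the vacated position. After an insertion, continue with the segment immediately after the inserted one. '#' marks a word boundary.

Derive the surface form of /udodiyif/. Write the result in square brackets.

[uzoziyif]

1 Progressive Voicing Assimilation: no change — [udodiyif]
2 Glottal Epenthesis: [udodiyif] → [hudodiyif]
3 h-Deletion: [hudodiyif] → [udodiyif]
4 Intervocalic Lenition: [udodiyif] → [uzoziyif]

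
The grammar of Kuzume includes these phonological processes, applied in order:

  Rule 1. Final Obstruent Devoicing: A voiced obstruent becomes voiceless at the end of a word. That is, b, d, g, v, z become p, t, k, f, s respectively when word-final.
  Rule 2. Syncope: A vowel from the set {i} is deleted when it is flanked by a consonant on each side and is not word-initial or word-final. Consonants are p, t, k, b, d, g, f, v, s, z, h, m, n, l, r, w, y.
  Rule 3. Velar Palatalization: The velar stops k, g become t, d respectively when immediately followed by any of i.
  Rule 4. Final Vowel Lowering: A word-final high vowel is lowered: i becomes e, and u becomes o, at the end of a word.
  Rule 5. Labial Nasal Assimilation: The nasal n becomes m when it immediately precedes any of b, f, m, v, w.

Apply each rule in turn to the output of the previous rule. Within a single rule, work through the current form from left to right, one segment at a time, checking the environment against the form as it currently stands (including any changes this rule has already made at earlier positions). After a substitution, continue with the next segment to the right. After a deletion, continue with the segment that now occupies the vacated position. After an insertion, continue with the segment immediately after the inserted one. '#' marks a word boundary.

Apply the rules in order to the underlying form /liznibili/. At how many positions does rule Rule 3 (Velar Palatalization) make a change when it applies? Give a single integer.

0

Rule 1 Final Obstruent Devoicing: no change — [liznibili]
Rule 2 Syncope: [liznibili] → [lznbli]
Rule 3 Velar Palatalization: no change — [lznbli]
Rule 4 Final Vowel Lowering: [lznbli] → [lznble]
Rule 5 Labial Nasal Assimilation: [lznble] → [lzmble]
Rule Rule 3 changed 0 position(s).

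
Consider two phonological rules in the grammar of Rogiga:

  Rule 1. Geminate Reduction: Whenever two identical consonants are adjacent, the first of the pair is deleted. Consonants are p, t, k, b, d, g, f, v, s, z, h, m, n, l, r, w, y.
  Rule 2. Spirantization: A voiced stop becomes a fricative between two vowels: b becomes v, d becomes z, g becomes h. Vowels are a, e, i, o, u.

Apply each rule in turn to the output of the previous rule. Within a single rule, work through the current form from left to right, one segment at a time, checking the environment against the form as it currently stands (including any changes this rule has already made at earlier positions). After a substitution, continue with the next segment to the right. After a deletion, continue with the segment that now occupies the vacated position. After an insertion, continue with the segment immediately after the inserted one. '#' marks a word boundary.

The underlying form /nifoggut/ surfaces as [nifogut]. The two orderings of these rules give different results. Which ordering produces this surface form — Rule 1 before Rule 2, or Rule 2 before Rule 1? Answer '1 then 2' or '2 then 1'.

Order 1 then 2:
  1 Geminate Reduction: [nifoggut] → [nifogut]
  2 Spirantization: [nifogut] → [nifohut]
  result: [nifohut]
Order 2 then 1:
  2 Spirantization: no change — [nifoggut]
  1 Geminate Reduction: [nifoggut] → [nifogut]
  result: [nifogut]

2 then 1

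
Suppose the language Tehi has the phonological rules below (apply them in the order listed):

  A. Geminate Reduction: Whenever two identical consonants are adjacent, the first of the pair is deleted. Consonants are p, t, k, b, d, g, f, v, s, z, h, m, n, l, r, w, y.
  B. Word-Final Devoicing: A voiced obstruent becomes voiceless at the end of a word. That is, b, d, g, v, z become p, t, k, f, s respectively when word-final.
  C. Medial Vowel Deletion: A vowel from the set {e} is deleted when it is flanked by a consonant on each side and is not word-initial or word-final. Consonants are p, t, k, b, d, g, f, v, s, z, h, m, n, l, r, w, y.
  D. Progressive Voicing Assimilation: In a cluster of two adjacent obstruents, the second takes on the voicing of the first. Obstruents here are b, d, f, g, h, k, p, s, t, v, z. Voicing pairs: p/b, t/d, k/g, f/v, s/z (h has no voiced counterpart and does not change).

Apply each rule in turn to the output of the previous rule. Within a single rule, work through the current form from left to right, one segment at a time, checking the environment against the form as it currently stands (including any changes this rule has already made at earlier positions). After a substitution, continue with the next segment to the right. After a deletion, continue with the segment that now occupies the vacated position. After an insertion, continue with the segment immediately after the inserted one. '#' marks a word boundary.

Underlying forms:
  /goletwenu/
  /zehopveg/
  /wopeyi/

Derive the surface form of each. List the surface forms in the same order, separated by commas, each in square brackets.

/goletwenu/:
  A Geminate Reduction: no change — [goletwenu]
  B Word-Final Devoicing: no change — [goletwenu]
  C Medial Vowel Deletion: [goletwenu] → [goltwnu]
  D Progressive Voicing Assimilation: no change — [goltwnu]
/zehopveg/:
  A Geminate Reduction: no change — [zehopveg]
  B Word-Final Devoicing: [zehopveg] → [zehopvek]
  C Medial Vowel Deletion: [zehopvek] → [zhopvk]
  D Progressive Voicing Assimilation: [zhopvk] → [zhopfk]
/wopeyi/:
  A Geminate Reduction: no change — [wopeyi]
  B Word-Final Devoicing: no change — [wopeyi]
  C Medial Vowel Deletion: [wopeyi] → [wopyi]
  D Progressive Voicing Assimilation: no change — [wopyi]

[goltwnu], [zhopfk], [wopyi]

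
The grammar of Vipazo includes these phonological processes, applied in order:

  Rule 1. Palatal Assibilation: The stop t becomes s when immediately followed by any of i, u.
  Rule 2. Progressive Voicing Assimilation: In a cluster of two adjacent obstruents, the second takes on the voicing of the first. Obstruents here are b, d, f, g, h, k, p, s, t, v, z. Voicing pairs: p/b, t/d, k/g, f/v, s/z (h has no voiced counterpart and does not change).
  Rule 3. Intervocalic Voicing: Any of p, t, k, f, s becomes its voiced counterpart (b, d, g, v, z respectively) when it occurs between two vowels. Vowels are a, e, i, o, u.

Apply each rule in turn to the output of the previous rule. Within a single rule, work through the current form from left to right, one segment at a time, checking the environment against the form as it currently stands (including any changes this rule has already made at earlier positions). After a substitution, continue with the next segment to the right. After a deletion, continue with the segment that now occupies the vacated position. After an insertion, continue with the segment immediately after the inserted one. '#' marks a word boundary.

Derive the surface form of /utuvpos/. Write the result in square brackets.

[uzuvbos]

Rule 1 Palatal Assibilation: [utuvpos] → [usuvpos]
Rule 2 Progressive Voicing Assimilation: [usuvpos] → [usuvbos]
Rule 3 Intervocalic Voicing: [usuvbos] → [uzuvbos]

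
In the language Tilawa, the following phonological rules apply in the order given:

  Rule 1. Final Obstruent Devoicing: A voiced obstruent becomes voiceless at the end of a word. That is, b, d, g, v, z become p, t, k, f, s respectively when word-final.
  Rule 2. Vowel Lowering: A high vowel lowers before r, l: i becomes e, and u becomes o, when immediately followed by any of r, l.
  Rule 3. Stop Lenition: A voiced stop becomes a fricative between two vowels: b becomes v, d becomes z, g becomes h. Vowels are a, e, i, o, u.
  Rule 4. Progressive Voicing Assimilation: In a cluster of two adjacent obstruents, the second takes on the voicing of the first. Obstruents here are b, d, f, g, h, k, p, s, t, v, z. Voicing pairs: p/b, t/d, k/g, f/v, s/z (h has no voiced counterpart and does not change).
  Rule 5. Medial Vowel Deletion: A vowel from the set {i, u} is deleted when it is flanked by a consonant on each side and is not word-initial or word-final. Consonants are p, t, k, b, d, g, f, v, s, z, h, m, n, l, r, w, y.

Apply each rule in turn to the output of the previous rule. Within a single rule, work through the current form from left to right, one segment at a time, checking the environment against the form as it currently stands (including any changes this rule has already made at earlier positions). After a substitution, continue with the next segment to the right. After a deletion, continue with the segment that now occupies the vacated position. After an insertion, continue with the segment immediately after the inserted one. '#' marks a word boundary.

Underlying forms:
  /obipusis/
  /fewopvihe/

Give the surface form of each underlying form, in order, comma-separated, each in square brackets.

[ovpss], [fewopfhe]

/obipusis/:
  Rule 1 Final Obstruent Devoicing: no change — [obipusis]
  Rule 2 Vowel Lowering: no change — [obipusis]
  Rule 3 Stop Lenition: [obipusis] → [ovipusis]
  Rule 4 Progressive Voicing Assimilation: no change — [ovipusis]
  Rule 5 Medial Vowel Deletion: [ovipusis] → [ovpss]
/fewopvihe/:
  Rule 1 Final Obstruent Devoicing: no change — [fewopvihe]
  Rule 2 Vowel Lowering: no change — [fewopvihe]
  Rule 3 Stop Lenition: no change — [fewopvihe]
  Rule 4 Progressive Voicing Assimilation: [fewopvihe] → [fewopfihe]
  Rule 5 Medial Vowel Deletion: [fewopfihe] → [fewopfhe]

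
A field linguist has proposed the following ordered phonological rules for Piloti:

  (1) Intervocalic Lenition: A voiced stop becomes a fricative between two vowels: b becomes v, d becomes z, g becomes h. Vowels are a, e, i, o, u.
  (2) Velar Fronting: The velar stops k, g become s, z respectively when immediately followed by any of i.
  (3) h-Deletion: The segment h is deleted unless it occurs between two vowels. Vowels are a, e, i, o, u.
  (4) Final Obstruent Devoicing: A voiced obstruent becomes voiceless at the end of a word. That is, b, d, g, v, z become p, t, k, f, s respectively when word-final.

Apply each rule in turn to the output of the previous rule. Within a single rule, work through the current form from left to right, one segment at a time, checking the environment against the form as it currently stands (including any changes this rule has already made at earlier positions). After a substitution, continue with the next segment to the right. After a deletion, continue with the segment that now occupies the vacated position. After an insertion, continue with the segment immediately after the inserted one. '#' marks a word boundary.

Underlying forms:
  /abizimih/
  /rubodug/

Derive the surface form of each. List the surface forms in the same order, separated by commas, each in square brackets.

/abizimih/:
  (1) Intervocalic Lenition: [abizimih] → [avizimih]
  (2) Velar Fronting: no change — [avizimih]
  (3) h-Deletion: [avizimih] → [avizimi]
  (4) Final Obstruent Devoicing: no change — [avizimi]
/rubodug/:
  (1) Intervocalic Lenition: [rubodug] → [ruvozug]
  (2) Velar Fronting: no change — [ruvozug]
  (3) h-Deletion: no change — [ruvozug]
  (4) Final Obstruent Devoicing: [ruvozug] → [ruvozuk]

[avizimi], [ruvozuk]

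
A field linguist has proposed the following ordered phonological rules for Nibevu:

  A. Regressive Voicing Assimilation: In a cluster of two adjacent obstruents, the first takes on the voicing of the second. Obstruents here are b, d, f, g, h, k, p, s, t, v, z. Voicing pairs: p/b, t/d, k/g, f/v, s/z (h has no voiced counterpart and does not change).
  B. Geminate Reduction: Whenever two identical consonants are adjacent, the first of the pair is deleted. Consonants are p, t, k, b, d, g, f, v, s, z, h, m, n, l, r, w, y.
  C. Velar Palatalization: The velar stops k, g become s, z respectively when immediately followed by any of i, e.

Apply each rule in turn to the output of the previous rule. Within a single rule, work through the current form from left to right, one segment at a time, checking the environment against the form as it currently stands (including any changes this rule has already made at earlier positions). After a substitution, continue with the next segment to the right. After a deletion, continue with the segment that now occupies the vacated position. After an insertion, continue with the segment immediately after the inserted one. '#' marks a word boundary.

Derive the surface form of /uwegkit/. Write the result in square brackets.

A Regressive Voicing Assimilation: [uwegkit] → [uwekkit]
B Geminate Reduction: [uwekkit] → [uwekit]
C Velar Palatalization: [uwekit] → [uwesit]

[uwesit]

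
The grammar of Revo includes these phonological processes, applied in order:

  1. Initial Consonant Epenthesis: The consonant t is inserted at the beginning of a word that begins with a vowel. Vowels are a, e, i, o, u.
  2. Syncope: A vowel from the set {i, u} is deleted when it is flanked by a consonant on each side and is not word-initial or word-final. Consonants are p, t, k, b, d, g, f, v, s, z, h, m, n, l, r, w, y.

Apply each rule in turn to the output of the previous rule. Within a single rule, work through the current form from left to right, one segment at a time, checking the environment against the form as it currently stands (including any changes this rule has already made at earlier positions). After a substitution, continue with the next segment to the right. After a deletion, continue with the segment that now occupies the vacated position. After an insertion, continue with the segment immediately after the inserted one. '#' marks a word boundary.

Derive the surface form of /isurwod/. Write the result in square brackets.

1 Initial Consonant Epenthesis: [isurwod] → [tisurwod]
2 Syncope: [tisurwod] → [tsrwod]

[tsrwod]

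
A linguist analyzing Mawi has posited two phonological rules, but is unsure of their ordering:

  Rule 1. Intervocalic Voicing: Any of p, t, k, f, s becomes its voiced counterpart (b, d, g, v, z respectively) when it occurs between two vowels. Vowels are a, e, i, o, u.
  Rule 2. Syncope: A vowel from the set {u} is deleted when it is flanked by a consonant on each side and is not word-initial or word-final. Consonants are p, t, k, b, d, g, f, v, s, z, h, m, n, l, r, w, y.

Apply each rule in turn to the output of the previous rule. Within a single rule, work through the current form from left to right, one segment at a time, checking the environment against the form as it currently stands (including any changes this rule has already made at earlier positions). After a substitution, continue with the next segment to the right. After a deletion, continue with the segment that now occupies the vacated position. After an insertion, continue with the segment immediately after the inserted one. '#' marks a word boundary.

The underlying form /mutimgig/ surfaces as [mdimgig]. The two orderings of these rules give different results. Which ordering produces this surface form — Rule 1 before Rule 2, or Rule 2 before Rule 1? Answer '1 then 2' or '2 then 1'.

Order 1 then 2:
  1 Intervocalic Voicing: [mutimgig] → [mudimgig]
  2 Syncope: [mudimgig] → [mdimgig]
  result: [mdimgig]
Order 2 then 1:
  2 Syncope: [mutimgig] → [mtimgig]
  1 Intervocalic Voicing: no change — [mtimgig]
  result: [mtimgig]

1 then 2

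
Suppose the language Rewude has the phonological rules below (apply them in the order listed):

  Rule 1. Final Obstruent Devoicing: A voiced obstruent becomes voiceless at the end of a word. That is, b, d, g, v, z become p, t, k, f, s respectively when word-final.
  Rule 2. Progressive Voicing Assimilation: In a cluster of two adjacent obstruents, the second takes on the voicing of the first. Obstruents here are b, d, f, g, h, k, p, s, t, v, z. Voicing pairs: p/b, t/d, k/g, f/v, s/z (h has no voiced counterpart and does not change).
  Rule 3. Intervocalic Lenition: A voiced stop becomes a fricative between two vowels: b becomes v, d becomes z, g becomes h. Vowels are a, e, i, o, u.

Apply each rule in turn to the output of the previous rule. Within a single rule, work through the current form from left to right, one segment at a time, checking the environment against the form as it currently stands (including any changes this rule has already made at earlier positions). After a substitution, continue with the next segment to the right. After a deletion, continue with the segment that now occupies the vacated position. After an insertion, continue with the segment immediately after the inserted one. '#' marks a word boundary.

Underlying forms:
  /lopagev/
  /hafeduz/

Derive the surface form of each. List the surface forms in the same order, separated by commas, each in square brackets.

/lopagev/:
  Rule 1 Final Obstruent Devoicing: [lopagev] → [lopagef]
  Rule 2 Progressive Voicing Assimilation: no change — [lopagef]
  Rule 3 Intervocalic Lenition: [lopagef] → [lopahef]
/hafeduz/:
  Rule 1 Final Obstruent Devoicing: [hafeduz] → [hafedus]
  Rule 2 Progressive Voicing Assimilation: no change — [hafedus]
  Rule 3 Intervocalic Lenition: [hafedus] → [hafezus]

[lopahef], [hafezus]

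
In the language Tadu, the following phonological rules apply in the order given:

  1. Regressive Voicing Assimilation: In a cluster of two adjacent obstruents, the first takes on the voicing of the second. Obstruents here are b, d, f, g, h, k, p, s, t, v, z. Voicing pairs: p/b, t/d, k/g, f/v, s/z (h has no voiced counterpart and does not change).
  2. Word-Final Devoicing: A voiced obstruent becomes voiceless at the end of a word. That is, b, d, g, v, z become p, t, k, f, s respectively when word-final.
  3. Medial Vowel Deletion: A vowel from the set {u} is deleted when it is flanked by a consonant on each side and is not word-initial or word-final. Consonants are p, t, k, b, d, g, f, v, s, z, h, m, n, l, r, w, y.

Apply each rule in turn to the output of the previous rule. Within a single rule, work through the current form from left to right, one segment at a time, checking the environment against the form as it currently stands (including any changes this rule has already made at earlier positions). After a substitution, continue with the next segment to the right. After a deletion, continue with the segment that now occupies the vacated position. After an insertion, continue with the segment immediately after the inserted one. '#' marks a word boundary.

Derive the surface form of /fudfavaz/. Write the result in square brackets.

[ftfavas]

1 Regressive Voicing Assimilation: [fudfavaz] → [futfavaz]
2 Word-Final Devoicing: [futfavaz] → [futfavas]
3 Medial Vowel Deletion: [futfavas] → [ftfavas]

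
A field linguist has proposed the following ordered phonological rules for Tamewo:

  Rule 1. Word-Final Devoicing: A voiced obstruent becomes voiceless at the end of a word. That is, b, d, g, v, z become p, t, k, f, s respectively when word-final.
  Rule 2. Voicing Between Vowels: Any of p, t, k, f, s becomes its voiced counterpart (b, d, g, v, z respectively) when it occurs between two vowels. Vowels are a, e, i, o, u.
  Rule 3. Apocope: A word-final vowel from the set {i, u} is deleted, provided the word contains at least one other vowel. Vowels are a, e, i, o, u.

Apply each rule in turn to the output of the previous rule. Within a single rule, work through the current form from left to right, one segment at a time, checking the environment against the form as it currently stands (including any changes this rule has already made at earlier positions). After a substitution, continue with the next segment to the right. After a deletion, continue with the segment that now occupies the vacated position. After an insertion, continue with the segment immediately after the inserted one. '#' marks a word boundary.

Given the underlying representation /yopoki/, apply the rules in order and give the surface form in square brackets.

[yobog]

Rule 1 Word-Final Devoicing: no change — [yopoki]
Rule 2 Voicing Between Vowels: [yopoki] → [yobogi]
Rule 3 Apocope: [yobogi] → [yobog]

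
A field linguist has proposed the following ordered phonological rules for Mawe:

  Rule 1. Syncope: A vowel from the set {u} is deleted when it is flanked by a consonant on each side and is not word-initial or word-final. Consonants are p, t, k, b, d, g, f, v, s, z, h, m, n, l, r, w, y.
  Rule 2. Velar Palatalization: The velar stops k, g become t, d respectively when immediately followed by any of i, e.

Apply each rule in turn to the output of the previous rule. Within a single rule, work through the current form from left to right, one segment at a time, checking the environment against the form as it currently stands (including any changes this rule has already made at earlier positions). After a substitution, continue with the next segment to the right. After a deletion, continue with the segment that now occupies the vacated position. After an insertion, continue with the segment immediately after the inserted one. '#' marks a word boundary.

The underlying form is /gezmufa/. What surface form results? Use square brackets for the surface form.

[dezmfa]

Rule 1 Syncope: [gezmufa] → [gezmfa]
Rule 2 Velar Palatalization: [gezmfa] → [dezmfa]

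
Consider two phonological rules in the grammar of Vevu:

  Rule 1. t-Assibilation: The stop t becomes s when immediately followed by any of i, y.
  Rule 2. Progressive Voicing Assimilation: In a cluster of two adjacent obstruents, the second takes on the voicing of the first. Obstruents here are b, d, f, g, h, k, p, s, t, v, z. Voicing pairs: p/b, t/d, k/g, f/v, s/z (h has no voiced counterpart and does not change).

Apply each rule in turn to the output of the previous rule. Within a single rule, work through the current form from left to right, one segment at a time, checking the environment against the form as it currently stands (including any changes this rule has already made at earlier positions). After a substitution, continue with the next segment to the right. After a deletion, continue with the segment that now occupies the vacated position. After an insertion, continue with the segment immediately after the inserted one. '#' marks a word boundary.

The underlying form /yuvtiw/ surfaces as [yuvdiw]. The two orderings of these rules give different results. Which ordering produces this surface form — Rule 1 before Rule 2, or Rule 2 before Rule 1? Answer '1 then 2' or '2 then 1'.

2 then 1

Order 1 then 2:
  1 t-Assibilation: [yuvtiw] → [yuvsiw]
  2 Progressive Voicing Assimilation: [yuvsiw] → [yuvziw]
  result: [yuvziw]
Order 2 then 1:
  2 Progressive Voicing Assimilation: [yuvtiw] → [yuvdiw]
  1 t-Assibilation: no change — [yuvdiw]
  result: [yuvdiw]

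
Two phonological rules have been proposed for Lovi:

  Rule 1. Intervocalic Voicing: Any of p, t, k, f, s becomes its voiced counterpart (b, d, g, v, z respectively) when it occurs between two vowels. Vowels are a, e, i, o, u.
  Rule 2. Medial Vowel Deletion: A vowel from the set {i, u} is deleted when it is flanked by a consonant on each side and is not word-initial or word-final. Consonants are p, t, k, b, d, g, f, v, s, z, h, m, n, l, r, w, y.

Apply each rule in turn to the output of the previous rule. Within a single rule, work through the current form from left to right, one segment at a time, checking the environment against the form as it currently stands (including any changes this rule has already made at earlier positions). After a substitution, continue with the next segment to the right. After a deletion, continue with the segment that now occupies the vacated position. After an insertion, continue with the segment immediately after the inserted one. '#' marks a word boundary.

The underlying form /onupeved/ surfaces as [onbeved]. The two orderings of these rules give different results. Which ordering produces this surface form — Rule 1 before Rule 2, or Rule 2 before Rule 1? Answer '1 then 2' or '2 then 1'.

1 then 2

Order 1 then 2:
  1 Intervocalic Voicing: [onupeved] → [onubeved]
  2 Medial Vowel Deletion: [onubeved] → [onbeved]
  result: [onbeved]
Order 2 then 1:
  2 Medial Vowel Deletion: [onupeved] → [onpeved]
  1 Intervocalic Voicing: no change — [onpeved]
  result: [onpeved]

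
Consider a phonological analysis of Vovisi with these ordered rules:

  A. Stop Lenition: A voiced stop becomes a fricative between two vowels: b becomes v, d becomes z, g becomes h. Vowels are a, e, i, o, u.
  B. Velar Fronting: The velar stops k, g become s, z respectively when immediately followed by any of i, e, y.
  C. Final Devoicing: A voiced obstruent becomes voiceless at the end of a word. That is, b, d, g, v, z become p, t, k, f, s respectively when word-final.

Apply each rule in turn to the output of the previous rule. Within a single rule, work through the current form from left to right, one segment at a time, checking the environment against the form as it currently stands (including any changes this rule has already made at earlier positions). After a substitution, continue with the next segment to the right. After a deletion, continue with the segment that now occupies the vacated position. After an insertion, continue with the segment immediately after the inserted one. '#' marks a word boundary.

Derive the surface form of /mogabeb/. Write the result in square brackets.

A Stop Lenition: [mogabeb] → [mohaveb]
B Velar Fronting: no change — [mohaveb]
C Final Devoicing: [mohaveb] → [mohavep]

[mohavep]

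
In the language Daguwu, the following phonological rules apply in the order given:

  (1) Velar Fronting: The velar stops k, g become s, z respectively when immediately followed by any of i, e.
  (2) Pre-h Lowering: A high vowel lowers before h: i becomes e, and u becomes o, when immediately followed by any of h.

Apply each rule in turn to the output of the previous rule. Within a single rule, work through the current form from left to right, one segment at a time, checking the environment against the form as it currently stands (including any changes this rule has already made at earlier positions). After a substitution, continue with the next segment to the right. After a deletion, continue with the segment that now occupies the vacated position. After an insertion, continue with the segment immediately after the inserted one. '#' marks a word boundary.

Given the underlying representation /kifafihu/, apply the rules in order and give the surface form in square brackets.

(1) Velar Fronting: [kifafihu] → [sifafihu]
(2) Pre-h Lowering: [sifafihu] → [sifafehu]

[sifafehu]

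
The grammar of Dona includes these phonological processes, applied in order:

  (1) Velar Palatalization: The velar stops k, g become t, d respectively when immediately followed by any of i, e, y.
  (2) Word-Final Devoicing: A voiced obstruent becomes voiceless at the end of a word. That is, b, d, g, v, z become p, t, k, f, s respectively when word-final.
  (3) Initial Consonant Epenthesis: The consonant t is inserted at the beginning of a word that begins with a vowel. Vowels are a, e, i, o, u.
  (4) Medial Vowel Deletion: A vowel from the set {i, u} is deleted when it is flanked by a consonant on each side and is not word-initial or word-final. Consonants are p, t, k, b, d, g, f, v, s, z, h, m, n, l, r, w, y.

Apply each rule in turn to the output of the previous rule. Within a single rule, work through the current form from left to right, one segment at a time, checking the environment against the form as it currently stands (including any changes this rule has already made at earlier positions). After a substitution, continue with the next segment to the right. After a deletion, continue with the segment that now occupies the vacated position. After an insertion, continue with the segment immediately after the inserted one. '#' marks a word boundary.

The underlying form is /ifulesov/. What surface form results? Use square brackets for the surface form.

(1) Velar Palatalization: no change — [ifulesov]
(2) Word-Final Devoicing: [ifulesov] → [ifulesof]
(3) Initial Consonant Epenthesis: [ifulesof] → [tifulesof]
(4) Medial Vowel Deletion: [tifulesof] → [tflesof]

[tflesof]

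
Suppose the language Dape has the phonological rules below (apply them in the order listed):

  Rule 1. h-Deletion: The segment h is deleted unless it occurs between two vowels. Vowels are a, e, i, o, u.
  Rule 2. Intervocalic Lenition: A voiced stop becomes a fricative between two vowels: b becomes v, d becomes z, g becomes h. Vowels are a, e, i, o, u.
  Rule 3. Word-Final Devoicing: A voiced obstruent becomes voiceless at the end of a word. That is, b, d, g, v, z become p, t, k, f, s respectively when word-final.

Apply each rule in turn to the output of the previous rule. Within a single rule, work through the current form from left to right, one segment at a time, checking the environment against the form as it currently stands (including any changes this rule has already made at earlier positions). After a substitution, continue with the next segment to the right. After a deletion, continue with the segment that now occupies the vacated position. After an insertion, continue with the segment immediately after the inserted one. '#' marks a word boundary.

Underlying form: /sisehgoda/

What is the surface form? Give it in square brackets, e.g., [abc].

[sisehoza]

Rule 1 h-Deletion: [sisehgoda] → [sisegoda]
Rule 2 Intervocalic Lenition: [sisegoda] → [sisehoza]
Rule 3 Word-Final Devoicing: no change — [sisehoza]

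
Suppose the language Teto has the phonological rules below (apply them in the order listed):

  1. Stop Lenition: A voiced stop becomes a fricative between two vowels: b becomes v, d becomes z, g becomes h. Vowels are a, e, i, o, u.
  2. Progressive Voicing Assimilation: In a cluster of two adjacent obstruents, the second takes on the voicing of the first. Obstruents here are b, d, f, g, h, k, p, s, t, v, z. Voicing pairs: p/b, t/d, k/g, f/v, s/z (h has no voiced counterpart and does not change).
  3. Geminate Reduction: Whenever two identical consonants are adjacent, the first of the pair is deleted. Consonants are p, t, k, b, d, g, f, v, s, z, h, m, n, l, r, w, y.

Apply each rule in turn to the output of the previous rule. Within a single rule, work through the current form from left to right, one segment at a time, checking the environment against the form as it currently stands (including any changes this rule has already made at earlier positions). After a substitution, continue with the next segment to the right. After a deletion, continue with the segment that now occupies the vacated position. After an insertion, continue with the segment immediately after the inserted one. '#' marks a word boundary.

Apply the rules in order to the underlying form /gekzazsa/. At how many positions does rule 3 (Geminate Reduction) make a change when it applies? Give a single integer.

1

1 Stop Lenition: no change — [gekzazsa]
2 Progressive Voicing Assimilation: [gekzazsa] → [geksazza]
3 Geminate Reduction: [geksazza] → [geksaza]
Rule 3 changed 1 position(s).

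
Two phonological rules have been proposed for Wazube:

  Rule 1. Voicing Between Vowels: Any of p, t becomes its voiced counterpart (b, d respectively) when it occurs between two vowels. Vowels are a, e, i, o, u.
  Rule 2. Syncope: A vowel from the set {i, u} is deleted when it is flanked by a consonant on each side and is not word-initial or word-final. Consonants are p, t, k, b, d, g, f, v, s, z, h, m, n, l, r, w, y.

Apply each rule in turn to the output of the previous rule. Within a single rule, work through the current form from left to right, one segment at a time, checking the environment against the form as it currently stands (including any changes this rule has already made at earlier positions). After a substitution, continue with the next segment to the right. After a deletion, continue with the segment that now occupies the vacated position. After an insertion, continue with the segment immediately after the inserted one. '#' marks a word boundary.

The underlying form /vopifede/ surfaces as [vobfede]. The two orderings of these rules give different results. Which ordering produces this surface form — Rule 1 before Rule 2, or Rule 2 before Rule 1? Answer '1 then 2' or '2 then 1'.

1 then 2

Order 1 then 2:
  1 Voicing Between Vowels: [vopifede] → [vobifede]
  2 Syncope: [vobifede] → [vobfede]
  result: [vobfede]
Order 2 then 1:
  2 Syncope: [vopifede] → [vopfede]
  1 Voicing Between Vowels: no change — [vopfede]
  result: [vopfede]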